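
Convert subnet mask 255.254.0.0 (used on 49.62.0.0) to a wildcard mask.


Subnet mask: 255.254.0.0
Wildcard = 255.255.255.255 - subnet mask
255 - 255 = 0
255 - 254 = 1
255 - 0 = 255
255 - 0 = 255
Wildcard: 0.1.255.255


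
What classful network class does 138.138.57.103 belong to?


First octet: 138
Binary: 10001010
10xxxxxx -> Class B (128-191)
Class B, default mask 255.255.0.0 (/16)


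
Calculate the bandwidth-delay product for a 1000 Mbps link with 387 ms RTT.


BDP = bandwidth * RTT
= 1000 Mbps * 387 ms
= 1000 * 1e6 * 387 / 1000 bits
= 387000000 bits
= 48375000 bytes
= 47241.2109 KB
BDP = 387000000 bits (48375000 bytes)


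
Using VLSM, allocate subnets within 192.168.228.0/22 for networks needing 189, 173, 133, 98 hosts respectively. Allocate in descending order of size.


189 hosts -> /24 (254 usable): 192.168.228.0/24
173 hosts -> /24 (254 usable): 192.168.229.0/24
133 hosts -> /24 (254 usable): 192.168.230.0/24
98 hosts -> /25 (126 usable): 192.168.231.0/25
Allocation: 192.168.228.0/24 (189 hosts, 254 usable); 192.168.229.0/24 (173 hosts, 254 usable); 192.168.230.0/24 (133 hosts, 254 usable); 192.168.231.0/25 (98 hosts, 126 usable)


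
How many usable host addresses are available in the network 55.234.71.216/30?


Host bits = 32 - 30 = 2
Total addresses = 2^2 = 4
Usable = total - 2 (network and broadcast)
Usable hosts: 2


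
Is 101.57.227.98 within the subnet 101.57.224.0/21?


Subnet network: 101.57.224.0
Test IP AND mask: 101.57.224.0
Yes, 101.57.227.98 is in 101.57.224.0/21


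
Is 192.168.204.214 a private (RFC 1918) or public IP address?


RFC 1918 private ranges:
  10.0.0.0/8 (10.0.0.0 - 10.255.255.255)
  172.16.0.0/12 (172.16.0.0 - 172.31.255.255)
  192.168.0.0/16 (192.168.0.0 - 192.168.255.255)
Private (in 192.168.0.0/16)


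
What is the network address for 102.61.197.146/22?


IP:   01100110.00111101.11000101.10010010
Mask: 11111111.11111111.11111100.00000000
AND operation:
Net:  01100110.00111101.11000100.00000000
Network: 102.61.196.0/22


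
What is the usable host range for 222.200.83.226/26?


Network: 222.200.83.192
Broadcast: 222.200.83.255
First usable = network + 1
Last usable = broadcast - 1
Range: 222.200.83.193 to 222.200.83.254


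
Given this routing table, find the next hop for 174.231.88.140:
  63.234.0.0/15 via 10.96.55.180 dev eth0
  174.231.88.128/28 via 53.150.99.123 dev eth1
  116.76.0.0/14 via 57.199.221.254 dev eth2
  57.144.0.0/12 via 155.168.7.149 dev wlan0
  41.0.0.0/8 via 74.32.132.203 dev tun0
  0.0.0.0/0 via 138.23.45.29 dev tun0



Longest prefix match for 174.231.88.140:
  /15 63.234.0.0: no
  /28 174.231.88.128: MATCH
  /14 116.76.0.0: no
  /12 57.144.0.0: no
  /8 41.0.0.0: no
  /0 0.0.0.0: MATCH
Selected: next-hop 53.150.99.123 via eth1 (matched /28)


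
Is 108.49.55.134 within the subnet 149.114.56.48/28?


Subnet network: 149.114.56.48
Test IP AND mask: 108.49.55.128
No, 108.49.55.134 is not in 149.114.56.48/28


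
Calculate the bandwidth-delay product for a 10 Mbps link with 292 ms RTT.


BDP = bandwidth * RTT
= 10 Mbps * 292 ms
= 10 * 1e6 * 292 / 1000 bits
= 2920000 bits
= 365000 bytes
= 356.4453 KB
BDP = 2920000 bits (365000 bytes)


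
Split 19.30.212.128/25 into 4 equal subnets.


New prefix = 25 + 2 = 27
Each subnet has 32 addresses
  19.30.212.128/27
  19.30.212.160/27
  19.30.212.192/27
  19.30.212.224/27
Subnets: 19.30.212.128/27, 19.30.212.160/27, 19.30.212.192/27, 19.30.212.224/27


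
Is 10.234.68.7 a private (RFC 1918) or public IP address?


RFC 1918 private ranges:
  10.0.0.0/8 (10.0.0.0 - 10.255.255.255)
  172.16.0.0/12 (172.16.0.0 - 172.31.255.255)
  192.168.0.0/16 (192.168.0.0 - 192.168.255.255)
Private (in 10.0.0.0/8)


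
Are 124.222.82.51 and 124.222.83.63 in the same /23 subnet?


Mask: 255.255.254.0
124.222.82.51 AND mask = 124.222.82.0
124.222.83.63 AND mask = 124.222.82.0
Yes, same subnet (124.222.82.0)


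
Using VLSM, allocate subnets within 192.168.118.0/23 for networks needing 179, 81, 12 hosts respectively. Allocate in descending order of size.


179 hosts -> /24 (254 usable): 192.168.118.0/24
81 hosts -> /25 (126 usable): 192.168.119.0/25
12 hosts -> /28 (14 usable): 192.168.119.128/28
Allocation: 192.168.118.0/24 (179 hosts, 254 usable); 192.168.119.0/25 (81 hosts, 126 usable); 192.168.119.128/28 (12 hosts, 14 usable)


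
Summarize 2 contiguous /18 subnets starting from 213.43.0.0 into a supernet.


Original prefix: /18
Number of subnets: 2 = 2^1
New prefix = 18 - 1 = 17
Supernet: 213.43.0.0/17


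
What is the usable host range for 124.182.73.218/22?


Network: 124.182.72.0
Broadcast: 124.182.75.255
First usable = network + 1
Last usable = broadcast - 1
Range: 124.182.72.1 to 124.182.75.254


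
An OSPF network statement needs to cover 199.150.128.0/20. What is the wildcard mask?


Subnet mask: 255.255.240.0
Wildcard = 255.255.255.255 - subnet mask
255 - 255 = 0
255 - 255 = 0
255 - 240 = 15
255 - 0 = 255
Wildcard: 0.0.15.255


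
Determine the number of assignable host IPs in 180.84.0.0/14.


Host bits = 32 - 14 = 18
Total addresses = 2^18 = 262144
Usable = total - 2 (network and broadcast)
Usable hosts: 262142


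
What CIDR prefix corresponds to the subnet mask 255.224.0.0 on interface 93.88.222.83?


Binary: 11111111.11100000.00000000.00000000
Count leading 1s
Prefix: /11


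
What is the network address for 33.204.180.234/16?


IP:   00100001.11001100.10110100.11101010
Mask: 11111111.11111111.00000000.00000000
AND operation:
Net:  00100001.11001100.00000000.00000000
Network: 33.204.0.0/16


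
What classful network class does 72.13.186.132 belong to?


First octet: 72
Binary: 01001000
0xxxxxxx -> Class A (1-126)
Class A, default mask 255.0.0.0 (/8)


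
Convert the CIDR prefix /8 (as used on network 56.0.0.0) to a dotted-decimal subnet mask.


/8 means 8 network bits, 24 host bits
Binary: 11111111000000000000000000000000
Mask: 255.0.0.0


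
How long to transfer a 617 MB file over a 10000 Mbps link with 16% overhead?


Effective throughput = 10000 * (1 - 16/100) = 8400 Mbps
File size in Mb = 617 * 8 = 4936 Mb
Time = 4936 / 8400
Time = 0.5876 seconds


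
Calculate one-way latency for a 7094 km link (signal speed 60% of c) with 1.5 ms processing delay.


Speed = 0.6 * 3e5 km/s = 180000 km/s
Propagation delay = 7094 / 180000 = 0.0394 s = 39.4111 ms
Processing delay = 1.5 ms
Total one-way latency = 40.9111 ms


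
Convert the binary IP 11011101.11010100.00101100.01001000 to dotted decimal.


11011101 = 221
11010100 = 212
00101100 = 44
01001000 = 72
IP: 221.212.44.72


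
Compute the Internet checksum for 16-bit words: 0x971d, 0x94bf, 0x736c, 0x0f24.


Sum all words (with carry folding):
+ 0x971d = 0x971d
+ 0x94bf = 0x2bdd
+ 0x736c = 0x9f49
+ 0x0f24 = 0xae6d
One's complement: ~0xae6d
Checksum = 0x5192


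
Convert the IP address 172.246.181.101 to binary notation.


172 = 10101100
246 = 11110110
181 = 10110101
101 = 01100101
Binary: 10101100.11110110.10110101.01100101


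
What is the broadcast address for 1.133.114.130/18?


Network: 1.133.64.0/18
Host bits = 14
Set all host bits to 1:
Broadcast: 1.133.127.255


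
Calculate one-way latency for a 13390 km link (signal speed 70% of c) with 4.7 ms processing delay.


Speed = 0.7 * 3e5 km/s = 210000 km/s
Propagation delay = 13390 / 210000 = 0.0638 s = 63.7619 ms
Processing delay = 4.7 ms
Total one-way latency = 68.4619 ms


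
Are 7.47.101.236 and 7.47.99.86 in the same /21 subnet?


Mask: 255.255.248.0
7.47.101.236 AND mask = 7.47.96.0
7.47.99.86 AND mask = 7.47.96.0
Yes, same subnet (7.47.96.0)


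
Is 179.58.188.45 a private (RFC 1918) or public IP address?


RFC 1918 private ranges:
  10.0.0.0/8 (10.0.0.0 - 10.255.255.255)
  172.16.0.0/12 (172.16.0.0 - 172.31.255.255)
  192.168.0.0/16 (192.168.0.0 - 192.168.255.255)
Public (not in any RFC 1918 range)


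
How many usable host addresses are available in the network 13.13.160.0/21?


Host bits = 32 - 21 = 11
Total addresses = 2^11 = 2048
Usable = total - 2 (network and broadcast)
Usable hosts: 2046


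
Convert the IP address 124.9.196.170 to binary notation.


124 = 01111100
9 = 00001001
196 = 11000100
170 = 10101010
Binary: 01111100.00001001.11000100.10101010


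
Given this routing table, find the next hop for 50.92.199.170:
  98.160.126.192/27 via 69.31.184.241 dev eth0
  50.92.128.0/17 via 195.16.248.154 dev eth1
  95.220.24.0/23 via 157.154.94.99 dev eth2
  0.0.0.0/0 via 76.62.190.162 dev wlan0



Longest prefix match for 50.92.199.170:
  /27 98.160.126.192: no
  /17 50.92.128.0: MATCH
  /23 95.220.24.0: no
  /0 0.0.0.0: MATCH
Selected: next-hop 195.16.248.154 via eth1 (matched /17)


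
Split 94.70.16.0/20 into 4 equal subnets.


New prefix = 20 + 2 = 22
Each subnet has 1024 addresses
  94.70.16.0/22
  94.70.20.0/22
  94.70.24.0/22
  94.70.28.0/22
Subnets: 94.70.16.0/22, 94.70.20.0/22, 94.70.24.0/22, 94.70.28.0/22


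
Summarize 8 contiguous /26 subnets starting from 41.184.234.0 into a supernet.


Original prefix: /26
Number of subnets: 8 = 2^3
New prefix = 26 - 3 = 23
Supernet: 41.184.234.0/23


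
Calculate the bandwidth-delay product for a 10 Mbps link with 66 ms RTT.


BDP = bandwidth * RTT
= 10 Mbps * 66 ms
= 10 * 1e6 * 66 / 1000 bits
= 660000 bits
= 82500 bytes
= 80.5664 KB
BDP = 660000 bits (82500 bytes)


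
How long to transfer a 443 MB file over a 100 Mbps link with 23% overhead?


Effective throughput = 100 * (1 - 23/100) = 77 Mbps
File size in Mb = 443 * 8 = 3544 Mb
Time = 3544 / 77
Time = 46.026 seconds


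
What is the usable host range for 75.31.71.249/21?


Network: 75.31.64.0
Broadcast: 75.31.71.255
First usable = network + 1
Last usable = broadcast - 1
Range: 75.31.64.1 to 75.31.71.254


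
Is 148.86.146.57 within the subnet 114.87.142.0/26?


Subnet network: 114.87.142.0
Test IP AND mask: 148.86.146.0
No, 148.86.146.57 is not in 114.87.142.0/26


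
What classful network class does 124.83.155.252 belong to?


First octet: 124
Binary: 01111100
0xxxxxxx -> Class A (1-126)
Class A, default mask 255.0.0.0 (/8)


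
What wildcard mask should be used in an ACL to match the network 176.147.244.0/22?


Subnet mask: 255.255.252.0
Wildcard = 255.255.255.255 - subnet mask
255 - 255 = 0
255 - 255 = 0
255 - 252 = 3
255 - 0 = 255
Wildcard: 0.0.3.255


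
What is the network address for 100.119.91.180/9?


IP:   01100100.01110111.01011011.10110100
Mask: 11111111.10000000.00000000.00000000
AND operation:
Net:  01100100.00000000.00000000.00000000
Network: 100.0.0.0/9


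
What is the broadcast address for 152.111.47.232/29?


Network: 152.111.47.232/29
Host bits = 3
Set all host bits to 1:
Broadcast: 152.111.47.239


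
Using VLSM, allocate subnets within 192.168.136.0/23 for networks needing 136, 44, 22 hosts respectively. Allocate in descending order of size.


136 hosts -> /24 (254 usable): 192.168.136.0/24
44 hosts -> /26 (62 usable): 192.168.137.0/26
22 hosts -> /27 (30 usable): 192.168.137.64/27
Allocation: 192.168.136.0/24 (136 hosts, 254 usable); 192.168.137.0/26 (44 hosts, 62 usable); 192.168.137.64/27 (22 hosts, 30 usable)


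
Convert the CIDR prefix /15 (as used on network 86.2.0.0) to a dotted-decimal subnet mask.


/15 means 15 network bits, 17 host bits
Binary: 11111111111111100000000000000000
Mask: 255.254.0.0


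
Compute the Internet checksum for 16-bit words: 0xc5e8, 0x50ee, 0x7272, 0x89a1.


Sum all words (with carry folding):
+ 0xc5e8 = 0xc5e8
+ 0x50ee = 0x16d7
+ 0x7272 = 0x8949
+ 0x89a1 = 0x12eb
One's complement: ~0x12eb
Checksum = 0xed14


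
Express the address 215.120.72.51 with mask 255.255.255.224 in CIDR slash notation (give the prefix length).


Binary: 11111111.11111111.11111111.11100000
Count leading 1s
Prefix: /27


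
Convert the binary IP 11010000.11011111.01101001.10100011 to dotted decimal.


11010000 = 208
11011111 = 223
01101001 = 105
10100011 = 163
IP: 208.223.105.163


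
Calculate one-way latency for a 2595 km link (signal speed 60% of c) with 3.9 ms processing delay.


Speed = 0.6 * 3e5 km/s = 180000 km/s
Propagation delay = 2595 / 180000 = 0.0144 s = 14.4167 ms
Processing delay = 3.9 ms
Total one-way latency = 18.3167 ms


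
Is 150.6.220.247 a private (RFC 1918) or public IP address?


RFC 1918 private ranges:
  10.0.0.0/8 (10.0.0.0 - 10.255.255.255)
  172.16.0.0/12 (172.16.0.0 - 172.31.255.255)
  192.168.0.0/16 (192.168.0.0 - 192.168.255.255)
Public (not in any RFC 1918 range)


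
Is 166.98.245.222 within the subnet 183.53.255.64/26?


Subnet network: 183.53.255.64
Test IP AND mask: 166.98.245.192
No, 166.98.245.222 is not in 183.53.255.64/26


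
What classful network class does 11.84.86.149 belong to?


First octet: 11
Binary: 00001011
0xxxxxxx -> Class A (1-126)
Class A, default mask 255.0.0.0 (/8)


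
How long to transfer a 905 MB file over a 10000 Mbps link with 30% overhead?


Effective throughput = 10000 * (1 - 30/100) = 7000 Mbps
File size in Mb = 905 * 8 = 7240 Mb
Time = 7240 / 7000
Time = 1.0343 seconds


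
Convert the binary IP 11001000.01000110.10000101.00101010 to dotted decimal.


11001000 = 200
01000110 = 70
10000101 = 133
00101010 = 42
IP: 200.70.133.42


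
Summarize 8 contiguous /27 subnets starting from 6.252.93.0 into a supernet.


Original prefix: /27
Number of subnets: 8 = 2^3
New prefix = 27 - 3 = 24
Supernet: 6.252.93.0/24


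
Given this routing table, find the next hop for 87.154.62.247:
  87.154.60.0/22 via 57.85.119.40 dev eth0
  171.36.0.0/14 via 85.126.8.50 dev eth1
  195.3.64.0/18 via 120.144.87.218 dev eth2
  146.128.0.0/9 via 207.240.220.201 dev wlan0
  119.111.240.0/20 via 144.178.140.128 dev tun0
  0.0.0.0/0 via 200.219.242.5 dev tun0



Longest prefix match for 87.154.62.247:
  /22 87.154.60.0: MATCH
  /14 171.36.0.0: no
  /18 195.3.64.0: no
  /9 146.128.0.0: no
  /20 119.111.240.0: no
  /0 0.0.0.0: MATCH
Selected: next-hop 57.85.119.40 via eth0 (matched /22)


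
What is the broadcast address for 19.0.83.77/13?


Network: 19.0.0.0/13
Host bits = 19
Set all host bits to 1:
Broadcast: 19.7.255.255


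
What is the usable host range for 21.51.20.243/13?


Network: 21.48.0.0
Broadcast: 21.55.255.255
First usable = network + 1
Last usable = broadcast - 1
Range: 21.48.0.1 to 21.55.255.254


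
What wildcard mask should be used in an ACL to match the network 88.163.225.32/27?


Subnet mask: 255.255.255.224
Wildcard = 255.255.255.255 - subnet mask
255 - 255 = 0
255 - 255 = 0
255 - 255 = 0
255 - 224 = 31
Wildcard: 0.0.0.31


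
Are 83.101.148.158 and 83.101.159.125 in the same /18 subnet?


Mask: 255.255.192.0
83.101.148.158 AND mask = 83.101.128.0
83.101.159.125 AND mask = 83.101.128.0
Yes, same subnet (83.101.128.0)


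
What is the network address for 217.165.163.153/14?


IP:   11011001.10100101.10100011.10011001
Mask: 11111111.11111100.00000000.00000000
AND operation:
Net:  11011001.10100100.00000000.00000000
Network: 217.164.0.0/14


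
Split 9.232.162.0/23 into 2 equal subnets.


New prefix = 23 + 1 = 24
Each subnet has 256 addresses
  9.232.162.0/24
  9.232.163.0/24
Subnets: 9.232.162.0/24, 9.232.163.0/24


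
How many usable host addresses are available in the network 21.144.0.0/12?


Host bits = 32 - 12 = 20
Total addresses = 2^20 = 1048576
Usable = total - 2 (network and broadcast)
Usable hosts: 1048574


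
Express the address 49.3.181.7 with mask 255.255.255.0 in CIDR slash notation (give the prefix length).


Binary: 11111111.11111111.11111111.00000000
Count leading 1s
Prefix: /24


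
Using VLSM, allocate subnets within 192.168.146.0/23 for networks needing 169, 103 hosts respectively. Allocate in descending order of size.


169 hosts -> /24 (254 usable): 192.168.146.0/24
103 hosts -> /25 (126 usable): 192.168.147.0/25
Allocation: 192.168.146.0/24 (169 hosts, 254 usable); 192.168.147.0/25 (103 hosts, 126 usable)


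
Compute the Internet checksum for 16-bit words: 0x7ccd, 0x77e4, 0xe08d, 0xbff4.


Sum all words (with carry folding):
+ 0x7ccd = 0x7ccd
+ 0x77e4 = 0xf4b1
+ 0xe08d = 0xd53f
+ 0xbff4 = 0x9534
One's complement: ~0x9534
Checksum = 0x6acb


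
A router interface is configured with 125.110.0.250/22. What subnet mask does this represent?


/22 means 22 network bits, 10 host bits
Binary: 11111111111111111111110000000000
Mask: 255.255.252.0


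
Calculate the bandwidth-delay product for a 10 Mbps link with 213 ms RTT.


BDP = bandwidth * RTT
= 10 Mbps * 213 ms
= 10 * 1e6 * 213 / 1000 bits
= 2130000 bits
= 266250 bytes
= 260.0098 KB
BDP = 2130000 bits (266250 bytes)


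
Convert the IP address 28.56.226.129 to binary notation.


28 = 00011100
56 = 00111000
226 = 11100010
129 = 10000001
Binary: 00011100.00111000.11100010.10000001


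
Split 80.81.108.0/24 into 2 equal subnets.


New prefix = 24 + 1 = 25
Each subnet has 128 addresses
  80.81.108.0/25
  80.81.108.128/25
Subnets: 80.81.108.0/25, 80.81.108.128/25


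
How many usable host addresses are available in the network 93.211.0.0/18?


Host bits = 32 - 18 = 14
Total addresses = 2^14 = 16384
Usable = total - 2 (network and broadcast)
Usable hosts: 16382


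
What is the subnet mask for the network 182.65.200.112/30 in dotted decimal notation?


/30 means 30 network bits, 2 host bits
Binary: 11111111111111111111111111111100
Mask: 255.255.255.252


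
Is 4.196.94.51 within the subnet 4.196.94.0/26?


Subnet network: 4.196.94.0
Test IP AND mask: 4.196.94.0
Yes, 4.196.94.51 is in 4.196.94.0/26


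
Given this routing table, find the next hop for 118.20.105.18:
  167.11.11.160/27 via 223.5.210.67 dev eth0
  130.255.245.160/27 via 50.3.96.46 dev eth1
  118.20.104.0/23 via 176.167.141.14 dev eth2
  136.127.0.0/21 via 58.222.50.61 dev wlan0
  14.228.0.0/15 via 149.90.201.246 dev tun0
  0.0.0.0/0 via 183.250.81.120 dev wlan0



Longest prefix match for 118.20.105.18:
  /27 167.11.11.160: no
  /27 130.255.245.160: no
  /23 118.20.104.0: MATCH
  /21 136.127.0.0: no
  /15 14.228.0.0: no
  /0 0.0.0.0: MATCH
Selected: next-hop 176.167.141.14 via eth2 (matched /23)


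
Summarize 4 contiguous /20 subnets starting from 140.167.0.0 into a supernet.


Original prefix: /20
Number of subnets: 4 = 2^2
New prefix = 20 - 2 = 18
Supernet: 140.167.0.0/18


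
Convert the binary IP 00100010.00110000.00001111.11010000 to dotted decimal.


00100010 = 34
00110000 = 48
00001111 = 15
11010000 = 208
IP: 34.48.15.208


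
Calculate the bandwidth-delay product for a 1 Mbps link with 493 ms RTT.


BDP = bandwidth * RTT
= 1 Mbps * 493 ms
= 1 * 1e6 * 493 / 1000 bits
= 493000 bits
= 61625 bytes
= 60.1807 KB
BDP = 493000 bits (61625 bytes)


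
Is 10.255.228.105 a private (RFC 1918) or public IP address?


RFC 1918 private ranges:
  10.0.0.0/8 (10.0.0.0 - 10.255.255.255)
  172.16.0.0/12 (172.16.0.0 - 172.31.255.255)
  192.168.0.0/16 (192.168.0.0 - 192.168.255.255)
Private (in 10.0.0.0/8)


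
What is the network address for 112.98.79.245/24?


IP:   01110000.01100010.01001111.11110101
Mask: 11111111.11111111.11111111.00000000
AND operation:
Net:  01110000.01100010.01001111.00000000
Network: 112.98.79.0/24


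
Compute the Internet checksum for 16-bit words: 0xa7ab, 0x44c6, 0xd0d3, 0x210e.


Sum all words (with carry folding):
+ 0xa7ab = 0xa7ab
+ 0x44c6 = 0xec71
+ 0xd0d3 = 0xbd45
+ 0x210e = 0xde53
One's complement: ~0xde53
Checksum = 0x21ac


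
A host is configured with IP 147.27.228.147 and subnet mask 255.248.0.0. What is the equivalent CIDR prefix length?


Binary: 11111111.11111000.00000000.00000000
Count leading 1s
Prefix: /13


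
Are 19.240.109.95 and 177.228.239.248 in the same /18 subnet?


Mask: 255.255.192.0
19.240.109.95 AND mask = 19.240.64.0
177.228.239.248 AND mask = 177.228.192.0
No, different subnets (19.240.64.0 vs 177.228.192.0)


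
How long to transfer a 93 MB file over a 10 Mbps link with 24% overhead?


Effective throughput = 10 * (1 - 24/100) = 7.6 Mbps
File size in Mb = 93 * 8 = 744 Mb
Time = 744 / 7.6
Time = 97.8947 seconds


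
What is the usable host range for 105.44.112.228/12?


Network: 105.32.0.0
Broadcast: 105.47.255.255
First usable = network + 1
Last usable = broadcast - 1
Range: 105.32.0.1 to 105.47.255.254


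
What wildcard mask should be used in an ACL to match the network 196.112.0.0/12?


Subnet mask: 255.240.0.0
Wildcard = 255.255.255.255 - subnet mask
255 - 255 = 0
255 - 240 = 15
255 - 0 = 255
255 - 0 = 255
Wildcard: 0.15.255.255


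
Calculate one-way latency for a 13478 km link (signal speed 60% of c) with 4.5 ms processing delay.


Speed = 0.6 * 3e5 km/s = 180000 km/s
Propagation delay = 13478 / 180000 = 0.0749 s = 74.8778 ms
Processing delay = 4.5 ms
Total one-way latency = 79.3778 ms


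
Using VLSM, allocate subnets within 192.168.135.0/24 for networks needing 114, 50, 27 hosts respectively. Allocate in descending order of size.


114 hosts -> /25 (126 usable): 192.168.135.0/25
50 hosts -> /26 (62 usable): 192.168.135.128/26
27 hosts -> /27 (30 usable): 192.168.135.192/27
Allocation: 192.168.135.0/25 (114 hosts, 126 usable); 192.168.135.128/26 (50 hosts, 62 usable); 192.168.135.192/27 (27 hosts, 30 usable)


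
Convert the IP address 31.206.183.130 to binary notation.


31 = 00011111
206 = 11001110
183 = 10110111
130 = 10000010
Binary: 00011111.11001110.10110111.10000010


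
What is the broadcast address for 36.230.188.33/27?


Network: 36.230.188.32/27
Host bits = 5
Set all host bits to 1:
Broadcast: 36.230.188.63


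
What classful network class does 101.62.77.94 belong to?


First octet: 101
Binary: 01100101
0xxxxxxx -> Class A (1-126)
Class A, default mask 255.0.0.0 (/8)


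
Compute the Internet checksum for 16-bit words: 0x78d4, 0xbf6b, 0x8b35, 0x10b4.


Sum all words (with carry folding):
+ 0x78d4 = 0x78d4
+ 0xbf6b = 0x3840
+ 0x8b35 = 0xc375
+ 0x10b4 = 0xd429
One's complement: ~0xd429
Checksum = 0x2bd6


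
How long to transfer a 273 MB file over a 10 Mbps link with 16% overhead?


Effective throughput = 10 * (1 - 16/100) = 8.4 Mbps
File size in Mb = 273 * 8 = 2184 Mb
Time = 2184 / 8.4
Time = 260 seconds


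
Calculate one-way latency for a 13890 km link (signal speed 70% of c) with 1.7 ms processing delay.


Speed = 0.7 * 3e5 km/s = 210000 km/s
Propagation delay = 13890 / 210000 = 0.0661 s = 66.1429 ms
Processing delay = 1.7 ms
Total one-way latency = 67.8429 ms


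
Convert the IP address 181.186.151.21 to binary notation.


181 = 10110101
186 = 10111010
151 = 10010111
21 = 00010101
Binary: 10110101.10111010.10010111.00010101


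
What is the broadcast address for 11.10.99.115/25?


Network: 11.10.99.0/25
Host bits = 7
Set all host bits to 1:
Broadcast: 11.10.99.127


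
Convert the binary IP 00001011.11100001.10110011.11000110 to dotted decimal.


00001011 = 11
11100001 = 225
10110011 = 179
11000110 = 198
IP: 11.225.179.198


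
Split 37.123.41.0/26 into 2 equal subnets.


New prefix = 26 + 1 = 27
Each subnet has 32 addresses
  37.123.41.0/27
  37.123.41.32/27
Subnets: 37.123.41.0/27, 37.123.41.32/27


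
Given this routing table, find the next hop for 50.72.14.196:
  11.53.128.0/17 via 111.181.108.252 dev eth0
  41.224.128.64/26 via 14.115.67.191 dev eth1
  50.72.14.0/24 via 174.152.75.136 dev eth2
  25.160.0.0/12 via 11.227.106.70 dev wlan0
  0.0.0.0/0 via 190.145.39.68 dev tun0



Longest prefix match for 50.72.14.196:
  /17 11.53.128.0: no
  /26 41.224.128.64: no
  /24 50.72.14.0: MATCH
  /12 25.160.0.0: no
  /0 0.0.0.0: MATCH
Selected: next-hop 174.152.75.136 via eth2 (matched /24)


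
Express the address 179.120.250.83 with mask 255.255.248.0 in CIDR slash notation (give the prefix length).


Binary: 11111111.11111111.11111000.00000000
Count leading 1s
Prefix: /21


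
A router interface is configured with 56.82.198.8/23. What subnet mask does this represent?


/23 means 23 network bits, 9 host bits
Binary: 11111111111111111111111000000000
Mask: 255.255.254.0


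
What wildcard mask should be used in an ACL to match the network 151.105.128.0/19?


Subnet mask: 255.255.224.0
Wildcard = 255.255.255.255 - subnet mask
255 - 255 = 0
255 - 255 = 0
255 - 224 = 31
255 - 0 = 255
Wildcard: 0.0.31.255


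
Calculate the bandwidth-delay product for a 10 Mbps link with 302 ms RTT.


BDP = bandwidth * RTT
= 10 Mbps * 302 ms
= 10 * 1e6 * 302 / 1000 bits
= 3020000 bits
= 377500 bytes
= 368.6523 KB
BDP = 3020000 bits (377500 bytes)


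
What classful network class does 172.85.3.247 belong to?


First octet: 172
Binary: 10101100
10xxxxxx -> Class B (128-191)
Class B, default mask 255.255.0.0 (/16)


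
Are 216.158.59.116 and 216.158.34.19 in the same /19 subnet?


Mask: 255.255.224.0
216.158.59.116 AND mask = 216.158.32.0
216.158.34.19 AND mask = 216.158.32.0
Yes, same subnet (216.158.32.0)


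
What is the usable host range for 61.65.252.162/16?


Network: 61.65.0.0
Broadcast: 61.65.255.255
First usable = network + 1
Last usable = broadcast - 1
Range: 61.65.0.1 to 61.65.255.254


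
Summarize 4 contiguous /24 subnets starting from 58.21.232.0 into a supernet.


Original prefix: /24
Number of subnets: 4 = 2^2
New prefix = 24 - 2 = 22
Supernet: 58.21.232.0/22


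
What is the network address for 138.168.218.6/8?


IP:   10001010.10101000.11011010.00000110
Mask: 11111111.00000000.00000000.00000000
AND operation:
Net:  10001010.00000000.00000000.00000000
Network: 138.0.0.0/8


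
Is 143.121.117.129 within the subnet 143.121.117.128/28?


Subnet network: 143.121.117.128
Test IP AND mask: 143.121.117.128
Yes, 143.121.117.129 is in 143.121.117.128/28


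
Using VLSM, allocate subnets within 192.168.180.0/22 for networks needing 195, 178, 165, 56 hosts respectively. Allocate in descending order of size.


195 hosts -> /24 (254 usable): 192.168.180.0/24
178 hosts -> /24 (254 usable): 192.168.181.0/24
165 hosts -> /24 (254 usable): 192.168.182.0/24
56 hosts -> /26 (62 usable): 192.168.183.0/26
Allocation: 192.168.180.0/24 (195 hosts, 254 usable); 192.168.181.0/24 (178 hosts, 254 usable); 192.168.182.0/24 (165 hosts, 254 usable); 192.168.183.0/26 (56 hosts, 62 usable)


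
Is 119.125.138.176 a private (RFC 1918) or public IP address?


RFC 1918 private ranges:
  10.0.0.0/8 (10.0.0.0 - 10.255.255.255)
  172.16.0.0/12 (172.16.0.0 - 172.31.255.255)
  192.168.0.0/16 (192.168.0.0 - 192.168.255.255)
Public (not in any RFC 1918 range)


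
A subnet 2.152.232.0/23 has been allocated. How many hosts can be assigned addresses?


Host bits = 32 - 23 = 9
Total addresses = 2^9 = 512
Usable = total - 2 (network and broadcast)
Usable hosts: 510


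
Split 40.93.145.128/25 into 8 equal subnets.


New prefix = 25 + 3 = 28
Each subnet has 16 addresses
  40.93.145.128/28
  40.93.145.144/28
  40.93.145.160/28
  40.93.145.176/28
  40.93.145.192/28
  40.93.145.208/28
  40.93.145.224/28
  40.93.145.240/28
Subnets: 40.93.145.128/28, 40.93.145.144/28, 40.93.145.160/28, 40.93.145.176/28, 40.93.145.192/28, 40.93.145.208/28, 40.93.145.224/28, 40.93.145.240/28


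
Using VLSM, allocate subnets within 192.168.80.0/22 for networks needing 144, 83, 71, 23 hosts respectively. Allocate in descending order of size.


144 hosts -> /24 (254 usable): 192.168.80.0/24
83 hosts -> /25 (126 usable): 192.168.81.0/25
71 hosts -> /25 (126 usable): 192.168.81.128/25
23 hosts -> /27 (30 usable): 192.168.82.0/27
Allocation: 192.168.80.0/24 (144 hosts, 254 usable); 192.168.81.0/25 (83 hosts, 126 usable); 192.168.81.128/25 (71 hosts, 126 usable); 192.168.82.0/27 (23 hosts, 30 usable)


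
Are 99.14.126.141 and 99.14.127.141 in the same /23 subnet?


Mask: 255.255.254.0
99.14.126.141 AND mask = 99.14.126.0
99.14.127.141 AND mask = 99.14.126.0
Yes, same subnet (99.14.126.0)


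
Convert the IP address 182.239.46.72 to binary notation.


182 = 10110110
239 = 11101111
46 = 00101110
72 = 01001000
Binary: 10110110.11101111.00101110.01001000


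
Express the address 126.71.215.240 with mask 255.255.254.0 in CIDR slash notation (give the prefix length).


Binary: 11111111.11111111.11111110.00000000
Count leading 1s
Prefix: /23


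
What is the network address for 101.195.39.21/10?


IP:   01100101.11000011.00100111.00010101
Mask: 11111111.11000000.00000000.00000000
AND operation:
Net:  01100101.11000000.00000000.00000000
Network: 101.192.0.0/10


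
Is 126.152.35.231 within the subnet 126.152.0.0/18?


Subnet network: 126.152.0.0
Test IP AND mask: 126.152.0.0
Yes, 126.152.35.231 is in 126.152.0.0/18


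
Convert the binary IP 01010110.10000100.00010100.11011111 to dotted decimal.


01010110 = 86
10000100 = 132
00010100 = 20
11011111 = 223
IP: 86.132.20.223


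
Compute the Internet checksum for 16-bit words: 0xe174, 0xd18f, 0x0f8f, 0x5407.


Sum all words (with carry folding):
+ 0xe174 = 0xe174
+ 0xd18f = 0xb304
+ 0x0f8f = 0xc293
+ 0x5407 = 0x169b
One's complement: ~0x169b
Checksum = 0xe964


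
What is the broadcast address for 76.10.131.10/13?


Network: 76.8.0.0/13
Host bits = 19
Set all host bits to 1:
Broadcast: 76.15.255.255


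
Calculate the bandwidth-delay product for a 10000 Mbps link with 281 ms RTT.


BDP = bandwidth * RTT
= 10000 Mbps * 281 ms
= 10000 * 1e6 * 281 / 1000 bits
= 2810000000 bits
= 351250000 bytes
= 343017.5781 KB
BDP = 2810000000 bits (351250000 bytes)


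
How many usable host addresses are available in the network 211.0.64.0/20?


Host bits = 32 - 20 = 12
Total addresses = 2^12 = 4096
Usable = total - 2 (network and broadcast)
Usable hosts: 4094


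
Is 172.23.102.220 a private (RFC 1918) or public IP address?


RFC 1918 private ranges:
  10.0.0.0/8 (10.0.0.0 - 10.255.255.255)
  172.16.0.0/12 (172.16.0.0 - 172.31.255.255)
  192.168.0.0/16 (192.168.0.0 - 192.168.255.255)
Private (in 172.16.0.0/12)


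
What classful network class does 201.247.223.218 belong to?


First octet: 201
Binary: 11001001
110xxxxx -> Class C (192-223)
Class C, default mask 255.255.255.0 (/24)


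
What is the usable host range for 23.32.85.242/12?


Network: 23.32.0.0
Broadcast: 23.47.255.255
First usable = network + 1
Last usable = broadcast - 1
Range: 23.32.0.1 to 23.47.255.254


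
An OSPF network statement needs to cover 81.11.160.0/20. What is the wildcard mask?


Subnet mask: 255.255.240.0
Wildcard = 255.255.255.255 - subnet mask
255 - 255 = 0
255 - 255 = 0
255 - 240 = 15
255 - 0 = 255
Wildcard: 0.0.15.255


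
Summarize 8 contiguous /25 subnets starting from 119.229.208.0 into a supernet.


Original prefix: /25
Number of subnets: 8 = 2^3
New prefix = 25 - 3 = 22
Supernet: 119.229.208.0/22


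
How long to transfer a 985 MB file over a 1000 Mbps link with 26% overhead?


Effective throughput = 1000 * (1 - 26/100) = 740 Mbps
File size in Mb = 985 * 8 = 7880 Mb
Time = 7880 / 740
Time = 10.6486 seconds


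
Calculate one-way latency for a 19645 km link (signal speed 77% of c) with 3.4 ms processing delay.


Speed = 0.77 * 3e5 km/s = 231000 km/s
Propagation delay = 19645 / 231000 = 0.085 s = 85.0433 ms
Processing delay = 3.4 ms
Total one-way latency = 88.4433 ms


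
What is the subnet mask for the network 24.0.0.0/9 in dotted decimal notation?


/9 means 9 network bits, 23 host bits
Binary: 11111111100000000000000000000000
Mask: 255.128.0.0


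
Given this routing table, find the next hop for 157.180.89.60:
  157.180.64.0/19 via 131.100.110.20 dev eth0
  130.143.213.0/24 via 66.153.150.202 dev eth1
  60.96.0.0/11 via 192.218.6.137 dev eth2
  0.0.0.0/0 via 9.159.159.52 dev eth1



Longest prefix match for 157.180.89.60:
  /19 157.180.64.0: MATCH
  /24 130.143.213.0: no
  /11 60.96.0.0: no
  /0 0.0.0.0: MATCH
Selected: next-hop 131.100.110.20 via eth0 (matched /19)


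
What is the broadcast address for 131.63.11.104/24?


Network: 131.63.11.0/24
Host bits = 8
Set all host bits to 1:
Broadcast: 131.63.11.255


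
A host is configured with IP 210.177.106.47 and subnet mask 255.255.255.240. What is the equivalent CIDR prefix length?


Binary: 11111111.11111111.11111111.11110000
Count leading 1s
Prefix: /28


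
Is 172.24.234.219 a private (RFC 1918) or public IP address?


RFC 1918 private ranges:
  10.0.0.0/8 (10.0.0.0 - 10.255.255.255)
  172.16.0.0/12 (172.16.0.0 - 172.31.255.255)
  192.168.0.0/16 (192.168.0.0 - 192.168.255.255)
Private (in 172.16.0.0/12)


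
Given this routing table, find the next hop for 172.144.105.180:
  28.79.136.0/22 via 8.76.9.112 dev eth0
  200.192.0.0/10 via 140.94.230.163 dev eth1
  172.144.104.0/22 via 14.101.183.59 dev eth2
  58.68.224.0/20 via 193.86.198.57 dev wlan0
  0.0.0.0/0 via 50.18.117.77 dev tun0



Longest prefix match for 172.144.105.180:
  /22 28.79.136.0: no
  /10 200.192.0.0: no
  /22 172.144.104.0: MATCH
  /20 58.68.224.0: no
  /0 0.0.0.0: MATCH
Selected: next-hop 14.101.183.59 via eth2 (matched /22)


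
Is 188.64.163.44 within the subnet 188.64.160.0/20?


Subnet network: 188.64.160.0
Test IP AND mask: 188.64.160.0
Yes, 188.64.163.44 is in 188.64.160.0/20


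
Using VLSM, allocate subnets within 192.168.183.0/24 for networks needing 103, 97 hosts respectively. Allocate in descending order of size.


103 hosts -> /25 (126 usable): 192.168.183.0/25
97 hosts -> /25 (126 usable): 192.168.183.128/25
Allocation: 192.168.183.0/25 (103 hosts, 126 usable); 192.168.183.128/25 (97 hosts, 126 usable)


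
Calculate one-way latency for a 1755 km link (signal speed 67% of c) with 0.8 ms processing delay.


Speed = 0.67 * 3e5 km/s = 201000 km/s
Propagation delay = 1755 / 201000 = 0.0087 s = 8.7313 ms
Processing delay = 0.8 ms
Total one-way latency = 9.5313 ms


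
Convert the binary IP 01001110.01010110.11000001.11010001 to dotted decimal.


01001110 = 78
01010110 = 86
11000001 = 193
11010001 = 209
IP: 78.86.193.209


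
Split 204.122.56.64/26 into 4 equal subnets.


New prefix = 26 + 2 = 28
Each subnet has 16 addresses
  204.122.56.64/28
  204.122.56.80/28
  204.122.56.96/28
  204.122.56.112/28
Subnets: 204.122.56.64/28, 204.122.56.80/28, 204.122.56.96/28, 204.122.56.112/28


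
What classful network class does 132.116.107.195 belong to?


First octet: 132
Binary: 10000100
10xxxxxx -> Class B (128-191)
Class B, default mask 255.255.0.0 (/16)


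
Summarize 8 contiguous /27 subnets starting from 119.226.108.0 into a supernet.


Original prefix: /27
Number of subnets: 8 = 2^3
New prefix = 27 - 3 = 24
Supernet: 119.226.108.0/24


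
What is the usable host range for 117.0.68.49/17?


Network: 117.0.0.0
Broadcast: 117.0.127.255
First usable = network + 1
Last usable = broadcast - 1
Range: 117.0.0.1 to 117.0.127.254


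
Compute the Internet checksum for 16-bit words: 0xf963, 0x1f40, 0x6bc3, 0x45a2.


Sum all words (with carry folding):
+ 0xf963 = 0xf963
+ 0x1f40 = 0x18a4
+ 0x6bc3 = 0x8467
+ 0x45a2 = 0xca09
One's complement: ~0xca09
Checksum = 0x35f6


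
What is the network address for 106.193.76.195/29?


IP:   01101010.11000001.01001100.11000011
Mask: 11111111.11111111.11111111.11111000
AND operation:
Net:  01101010.11000001.01001100.11000000
Network: 106.193.76.192/29


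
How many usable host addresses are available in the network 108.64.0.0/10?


Host bits = 32 - 10 = 22
Total addresses = 2^22 = 4194304
Usable = total - 2 (network and broadcast)
Usable hosts: 4194302


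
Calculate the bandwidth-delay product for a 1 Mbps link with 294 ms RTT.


BDP = bandwidth * RTT
= 1 Mbps * 294 ms
= 1 * 1e6 * 294 / 1000 bits
= 294000 bits
= 36750 bytes
= 35.8887 KB
BDP = 294000 bits (36750 bytes)


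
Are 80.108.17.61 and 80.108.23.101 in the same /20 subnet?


Mask: 255.255.240.0
80.108.17.61 AND mask = 80.108.16.0
80.108.23.101 AND mask = 80.108.16.0
Yes, same subnet (80.108.16.0)


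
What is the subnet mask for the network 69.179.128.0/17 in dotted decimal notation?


/17 means 17 network bits, 15 host bits
Binary: 11111111111111111000000000000000
Mask: 255.255.128.0


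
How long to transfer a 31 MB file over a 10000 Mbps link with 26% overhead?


Effective throughput = 10000 * (1 - 26/100) = 7400 Mbps
File size in Mb = 31 * 8 = 248 Mb
Time = 248 / 7400
Time = 0.0335 seconds


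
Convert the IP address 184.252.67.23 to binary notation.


184 = 10111000
252 = 11111100
67 = 01000011
23 = 00010111
Binary: 10111000.11111100.01000011.00010111


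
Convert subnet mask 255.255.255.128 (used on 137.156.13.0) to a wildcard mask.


Subnet mask: 255.255.255.128
Wildcard = 255.255.255.255 - subnet mask
255 - 255 = 0
255 - 255 = 0
255 - 255 = 0
255 - 128 = 127
Wildcard: 0.0.0.127


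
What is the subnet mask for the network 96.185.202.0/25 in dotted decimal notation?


/25 means 25 network bits, 7 host bits
Binary: 11111111111111111111111110000000
Mask: 255.255.255.128


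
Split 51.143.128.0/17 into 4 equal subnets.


New prefix = 17 + 2 = 19
Each subnet has 8192 addresses
  51.143.128.0/19
  51.143.160.0/19
  51.143.192.0/19
  51.143.224.0/19
Subnets: 51.143.128.0/19, 51.143.160.0/19, 51.143.192.0/19, 51.143.224.0/19


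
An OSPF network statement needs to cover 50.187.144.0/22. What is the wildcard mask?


Subnet mask: 255.255.252.0
Wildcard = 255.255.255.255 - subnet mask
255 - 255 = 0
255 - 255 = 0
255 - 252 = 3
255 - 0 = 255
Wildcard: 0.0.3.255


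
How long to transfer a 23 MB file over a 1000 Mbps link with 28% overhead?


Effective throughput = 1000 * (1 - 28/100) = 720 Mbps
File size in Mb = 23 * 8 = 184 Mb
Time = 184 / 720
Time = 0.2556 seconds


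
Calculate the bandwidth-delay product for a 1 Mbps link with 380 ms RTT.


BDP = bandwidth * RTT
= 1 Mbps * 380 ms
= 1 * 1e6 * 380 / 1000 bits
= 380000 bits
= 47500 bytes
= 46.3867 KB
BDP = 380000 bits (47500 bytes)


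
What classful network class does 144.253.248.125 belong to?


First octet: 144
Binary: 10010000
10xxxxxx -> Class B (128-191)
Class B, default mask 255.255.0.0 (/16)


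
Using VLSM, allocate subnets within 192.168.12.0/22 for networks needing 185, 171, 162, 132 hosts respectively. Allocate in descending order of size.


185 hosts -> /24 (254 usable): 192.168.12.0/24
171 hosts -> /24 (254 usable): 192.168.13.0/24
162 hosts -> /24 (254 usable): 192.168.14.0/24
132 hosts -> /24 (254 usable): 192.168.15.0/24
Allocation: 192.168.12.0/24 (185 hosts, 254 usable); 192.168.13.0/24 (171 hosts, 254 usable); 192.168.14.0/24 (162 hosts, 254 usable); 192.168.15.0/24 (132 hosts, 254 usable)


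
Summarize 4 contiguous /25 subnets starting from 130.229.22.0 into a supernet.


Original prefix: /25
Number of subnets: 4 = 2^2
New prefix = 25 - 2 = 23
Supernet: 130.229.22.0/23


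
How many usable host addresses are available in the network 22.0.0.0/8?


Host bits = 32 - 8 = 24
Total addresses = 2^24 = 16777216
Usable = total - 2 (network and broadcast)
Usable hosts: 16777214


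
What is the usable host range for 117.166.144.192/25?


Network: 117.166.144.128
Broadcast: 117.166.144.255
First usable = network + 1
Last usable = broadcast - 1
Range: 117.166.144.129 to 117.166.144.254


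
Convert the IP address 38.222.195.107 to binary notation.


38 = 00100110
222 = 11011110
195 = 11000011
107 = 01101011
Binary: 00100110.11011110.11000011.01101011


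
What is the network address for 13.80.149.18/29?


IP:   00001101.01010000.10010101.00010010
Mask: 11111111.11111111.11111111.11111000
AND operation:
Net:  00001101.01010000.10010101.00010000
Network: 13.80.149.16/29


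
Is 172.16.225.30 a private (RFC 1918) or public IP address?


RFC 1918 private ranges:
  10.0.0.0/8 (10.0.0.0 - 10.255.255.255)
  172.16.0.0/12 (172.16.0.0 - 172.31.255.255)
  192.168.0.0/16 (192.168.0.0 - 192.168.255.255)
Private (in 172.16.0.0/12)
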